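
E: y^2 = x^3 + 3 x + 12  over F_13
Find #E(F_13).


For each x in F_13, count y with y^2 = x^3 + 3 x + 12 mod 13:
  x = 0: RHS = 12, y in [5, 8]  -> 2 point(s)
  x = 1: RHS = 3, y in [4, 9]  -> 2 point(s)
  x = 2: RHS = 0, y in [0]  -> 1 point(s)
  x = 3: RHS = 9, y in [3, 10]  -> 2 point(s)
  x = 4: RHS = 10, y in [6, 7]  -> 2 point(s)
  x = 5: RHS = 9, y in [3, 10]  -> 2 point(s)
  x = 6: RHS = 12, y in [5, 8]  -> 2 point(s)
  x = 7: RHS = 12, y in [5, 8]  -> 2 point(s)
  x = 9: RHS = 1, y in [1, 12]  -> 2 point(s)
Affine points: 17. Add the point at infinity: total = 18.

#E(F_13) = 18


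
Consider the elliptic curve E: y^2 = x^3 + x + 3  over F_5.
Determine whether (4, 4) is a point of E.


Check whether y^2 = x^3 + 1 x + 3 (mod 5) for (x, y) = (4, 4).
LHS: y^2 = 4^2 mod 5 = 1
RHS: x^3 + 1 x + 3 = 4^3 + 1*4 + 3 mod 5 = 1
LHS = RHS

Yes, on the curve


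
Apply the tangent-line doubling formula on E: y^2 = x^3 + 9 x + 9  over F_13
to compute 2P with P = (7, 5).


Doubling: s = (3 x1^2 + a) / (2 y1)
s = (3*7^2 + 9) / (2*5) mod 13 = 0
x3 = s^2 - 2 x1 mod 13 = 0^2 - 2*7 = 12
y3 = s (x1 - x3) - y1 mod 13 = 0 * (7 - 12) - 5 = 8

2P = (12, 8)


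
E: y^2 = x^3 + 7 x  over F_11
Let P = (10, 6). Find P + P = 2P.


Doubling: s = (3 x1^2 + a) / (2 y1)
s = (3*10^2 + 7) / (2*6) mod 11 = 10
x3 = s^2 - 2 x1 mod 11 = 10^2 - 2*10 = 3
y3 = s (x1 - x3) - y1 mod 11 = 10 * (10 - 3) - 6 = 9

2P = (3, 9)


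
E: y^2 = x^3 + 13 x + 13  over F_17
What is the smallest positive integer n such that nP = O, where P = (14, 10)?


Compute successive multiples of P until we hit O:
  1P = (14, 10)
  2P = (10, 15)
  3P = (2, 9)
  4P = (16, 4)
  5P = (13, 4)
  6P = (9, 3)
  7P = (15, 9)
  8P = (6, 16)
  ... (continuing to 24P)
  24P = O

ord(P) = 24


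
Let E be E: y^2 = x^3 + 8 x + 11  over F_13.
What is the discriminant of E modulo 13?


4 a^3 + 27 b^2 = 4*8^3 + 27*11^2 = 2048 + 3267 = 5315
Delta = -16 * (5315) = -85040
Delta mod 13 = 6

Delta = 6 (mod 13)


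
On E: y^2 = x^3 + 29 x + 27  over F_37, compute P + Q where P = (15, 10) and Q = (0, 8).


P != Q, so use the chord formula.
s = (y2 - y1) / (x2 - x1) = (35) / (22) mod 37 = 10
x3 = s^2 - x1 - x2 mod 37 = 10^2 - 15 - 0 = 11
y3 = s (x1 - x3) - y1 mod 37 = 10 * (15 - 11) - 10 = 30

P + Q = (11, 30)


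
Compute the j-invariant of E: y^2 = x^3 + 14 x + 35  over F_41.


Delta = -16(4 a^3 + 27 b^2) mod 41 = 15
-1728 * (4 a)^3 = -1728 * (4*14)^3 mod 41 = 4
j = 4 * 15^(-1) mod 41 = 3

j = 3 (mod 41)


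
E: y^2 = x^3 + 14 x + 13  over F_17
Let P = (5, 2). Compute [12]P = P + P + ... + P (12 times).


k = 12 = 1100_2 (binary, LSB first: 0011)
Double-and-add from P = (5, 2):
  bit 0 = 0: acc unchanged = O
  bit 1 = 0: acc unchanged = O
  bit 2 = 1: acc = O + (16, 10) = (16, 10)
  bit 3 = 1: acc = (16, 10) + (2, 7) = (0, 8)

12P = (0, 8)


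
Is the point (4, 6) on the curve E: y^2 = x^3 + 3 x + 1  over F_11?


Check whether y^2 = x^3 + 3 x + 1 (mod 11) for (x, y) = (4, 6).
LHS: y^2 = 6^2 mod 11 = 3
RHS: x^3 + 3 x + 1 = 4^3 + 3*4 + 1 mod 11 = 0
LHS != RHS

No, not on the curve


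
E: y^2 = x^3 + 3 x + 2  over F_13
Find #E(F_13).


For each x in F_13, count y with y^2 = x^3 + 3 x + 2 mod 13:
  x = 2: RHS = 3, y in [4, 9]  -> 2 point(s)
  x = 3: RHS = 12, y in [5, 8]  -> 2 point(s)
  x = 4: RHS = 0, y in [0]  -> 1 point(s)
  x = 5: RHS = 12, y in [5, 8]  -> 2 point(s)
  x = 9: RHS = 4, y in [2, 11]  -> 2 point(s)
  x = 11: RHS = 1, y in [1, 12]  -> 2 point(s)
Affine points: 11. Add the point at infinity: total = 12.

#E(F_13) = 12


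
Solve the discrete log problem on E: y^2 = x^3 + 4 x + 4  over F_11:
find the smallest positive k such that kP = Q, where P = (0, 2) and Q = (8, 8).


Enumerate multiples of P until we hit Q = (8, 8):
  1P = (0, 2)
  2P = (1, 8)
  3P = (2, 8)
  4P = (7, 10)
  5P = (8, 3)
  6P = (8, 8)
Match found at i = 6.

k = 6


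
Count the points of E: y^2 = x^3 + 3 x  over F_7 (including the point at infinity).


For each x in F_7, count y with y^2 = x^3 + 3 x + 0 mod 7:
  x = 0: RHS = 0, y in [0]  -> 1 point(s)
  x = 1: RHS = 4, y in [2, 5]  -> 2 point(s)
  x = 2: RHS = 0, y in [0]  -> 1 point(s)
  x = 3: RHS = 1, y in [1, 6]  -> 2 point(s)
  x = 5: RHS = 0, y in [0]  -> 1 point(s)
Affine points: 7. Add the point at infinity: total = 8.

#E(F_7) = 8


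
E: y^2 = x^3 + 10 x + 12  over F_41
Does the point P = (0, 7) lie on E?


Check whether y^2 = x^3 + 10 x + 12 (mod 41) for (x, y) = (0, 7).
LHS: y^2 = 7^2 mod 41 = 8
RHS: x^3 + 10 x + 12 = 0^3 + 10*0 + 12 mod 41 = 12
LHS != RHS

No, not on the curve


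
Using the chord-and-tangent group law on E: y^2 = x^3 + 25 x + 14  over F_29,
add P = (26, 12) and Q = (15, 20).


P != Q, so use the chord formula.
s = (y2 - y1) / (x2 - x1) = (8) / (18) mod 29 = 23
x3 = s^2 - x1 - x2 mod 29 = 23^2 - 26 - 15 = 24
y3 = s (x1 - x3) - y1 mod 29 = 23 * (26 - 24) - 12 = 5

P + Q = (24, 5)


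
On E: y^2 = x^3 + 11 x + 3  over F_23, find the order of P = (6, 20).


Compute successive multiples of P until we hit O:
  1P = (6, 20)
  2P = (14, 16)
  3P = (9, 16)
  4P = (20, 14)
  5P = (0, 7)
  6P = (7, 20)
  7P = (10, 3)
  8P = (15, 1)
  ... (continuing to 20P)
  20P = O

ord(P) = 20


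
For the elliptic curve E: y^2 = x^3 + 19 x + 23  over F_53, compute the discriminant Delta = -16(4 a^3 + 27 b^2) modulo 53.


4 a^3 + 27 b^2 = 4*19^3 + 27*23^2 = 27436 + 14283 = 41719
Delta = -16 * (41719) = -667504
Delta mod 53 = 31

Delta = 31 (mod 53)


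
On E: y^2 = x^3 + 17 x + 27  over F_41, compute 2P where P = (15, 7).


Doubling: s = (3 x1^2 + a) / (2 y1)
s = (3*15^2 + 17) / (2*7) mod 41 = 26
x3 = s^2 - 2 x1 mod 41 = 26^2 - 2*15 = 31
y3 = s (x1 - x3) - y1 mod 41 = 26 * (15 - 31) - 7 = 28

2P = (31, 28)


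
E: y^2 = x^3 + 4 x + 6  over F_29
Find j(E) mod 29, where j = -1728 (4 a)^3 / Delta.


Delta = -16(4 a^3 + 27 b^2) mod 29 = 14
-1728 * (4 a)^3 = -1728 * (4*4)^3 mod 29 = 26
j = 26 * 14^(-1) mod 29 = 6

j = 6 (mod 29)


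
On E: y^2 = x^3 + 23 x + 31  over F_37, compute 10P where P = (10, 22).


k = 10 = 1010_2 (binary, LSB first: 0101)
Double-and-add from P = (10, 22):
  bit 0 = 0: acc unchanged = O
  bit 1 = 1: acc = O + (13, 14) = (13, 14)
  bit 2 = 0: acc unchanged = (13, 14)
  bit 3 = 1: acc = (13, 14) + (2, 14) = (22, 23)

10P = (22, 23)


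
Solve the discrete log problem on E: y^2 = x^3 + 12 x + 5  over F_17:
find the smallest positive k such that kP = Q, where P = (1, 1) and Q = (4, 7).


Enumerate multiples of P until we hit Q = (4, 7):
  1P = (1, 1)
  2P = (16, 14)
  3P = (4, 10)
  4P = (4, 7)
Match found at i = 4.

k = 4


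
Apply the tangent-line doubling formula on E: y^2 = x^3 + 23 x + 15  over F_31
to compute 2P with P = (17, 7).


Doubling: s = (3 x1^2 + a) / (2 y1)
s = (3*17^2 + 23) / (2*7) mod 31 = 6
x3 = s^2 - 2 x1 mod 31 = 6^2 - 2*17 = 2
y3 = s (x1 - x3) - y1 mod 31 = 6 * (17 - 2) - 7 = 21

2P = (2, 21)


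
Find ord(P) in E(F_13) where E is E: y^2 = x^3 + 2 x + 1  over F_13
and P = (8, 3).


Compute successive multiples of P until we hit O:
  1P = (8, 3)
  2P = (1, 11)
  3P = (0, 12)
  4P = (2, 0)
  5P = (0, 1)
  6P = (1, 2)
  7P = (8, 10)
  8P = O

ord(P) = 8


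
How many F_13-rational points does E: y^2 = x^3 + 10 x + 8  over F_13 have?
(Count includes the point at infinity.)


For each x in F_13, count y with y^2 = x^3 + 10 x + 8 mod 13:
  x = 2: RHS = 10, y in [6, 7]  -> 2 point(s)
  x = 3: RHS = 0, y in [0]  -> 1 point(s)
  x = 5: RHS = 1, y in [1, 12]  -> 2 point(s)
  x = 10: RHS = 3, y in [4, 9]  -> 2 point(s)
  x = 12: RHS = 10, y in [6, 7]  -> 2 point(s)
Affine points: 9. Add the point at infinity: total = 10.

#E(F_13) = 10


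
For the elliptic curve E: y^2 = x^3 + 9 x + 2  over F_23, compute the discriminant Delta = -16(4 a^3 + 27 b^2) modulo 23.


4 a^3 + 27 b^2 = 4*9^3 + 27*2^2 = 2916 + 108 = 3024
Delta = -16 * (3024) = -48384
Delta mod 23 = 8

Delta = 8 (mod 23)


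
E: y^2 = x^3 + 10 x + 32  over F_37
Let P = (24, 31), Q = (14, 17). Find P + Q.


P != Q, so use the chord formula.
s = (y2 - y1) / (x2 - x1) = (23) / (27) mod 37 = 31
x3 = s^2 - x1 - x2 mod 37 = 31^2 - 24 - 14 = 35
y3 = s (x1 - x3) - y1 mod 37 = 31 * (24 - 35) - 31 = 35

P + Q = (35, 35)


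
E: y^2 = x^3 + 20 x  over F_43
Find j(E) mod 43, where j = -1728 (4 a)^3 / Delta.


Delta = -16(4 a^3 + 27 b^2) mod 43 = 1
-1728 * (4 a)^3 = -1728 * (4*20)^3 mod 43 = 8
j = 8 * 1^(-1) mod 43 = 8

j = 8 (mod 43)


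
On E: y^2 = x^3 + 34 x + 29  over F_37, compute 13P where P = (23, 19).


k = 13 = 1101_2 (binary, LSB first: 1011)
Double-and-add from P = (23, 19):
  bit 0 = 1: acc = O + (23, 19) = (23, 19)
  bit 1 = 0: acc unchanged = (23, 19)
  bit 2 = 1: acc = (23, 19) + (1, 29) = (34, 23)
  bit 3 = 1: acc = (34, 23) + (35, 8) = (8, 31)

13P = (8, 31)


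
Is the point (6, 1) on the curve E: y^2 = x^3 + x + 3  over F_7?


Check whether y^2 = x^3 + 1 x + 3 (mod 7) for (x, y) = (6, 1).
LHS: y^2 = 1^2 mod 7 = 1
RHS: x^3 + 1 x + 3 = 6^3 + 1*6 + 3 mod 7 = 1
LHS = RHS

Yes, on the curve


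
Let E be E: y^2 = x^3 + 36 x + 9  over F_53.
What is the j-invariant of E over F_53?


Delta = -16(4 a^3 + 27 b^2) mod 53 = 24
-1728 * (4 a)^3 = -1728 * (4*36)^3 mod 53 = 39
j = 39 * 24^(-1) mod 53 = 48

j = 48 (mod 53)


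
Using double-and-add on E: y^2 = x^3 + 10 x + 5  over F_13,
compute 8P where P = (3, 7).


k = 8 = 1000_2 (binary, LSB first: 0001)
Double-and-add from P = (3, 7):
  bit 0 = 0: acc unchanged = O
  bit 1 = 0: acc unchanged = O
  bit 2 = 0: acc unchanged = O
  bit 3 = 1: acc = O + (11, 4) = (11, 4)

8P = (11, 4)


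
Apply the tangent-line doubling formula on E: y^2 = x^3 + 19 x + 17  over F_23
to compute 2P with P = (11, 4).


Doubling: s = (3 x1^2 + a) / (2 y1)
s = (3*11^2 + 19) / (2*4) mod 23 = 19
x3 = s^2 - 2 x1 mod 23 = 19^2 - 2*11 = 17
y3 = s (x1 - x3) - y1 mod 23 = 19 * (11 - 17) - 4 = 20

2P = (17, 20)


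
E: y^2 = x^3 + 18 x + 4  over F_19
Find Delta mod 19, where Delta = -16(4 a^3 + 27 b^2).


4 a^3 + 27 b^2 = 4*18^3 + 27*4^2 = 23328 + 432 = 23760
Delta = -16 * (23760) = -380160
Delta mod 19 = 11

Delta = 11 (mod 19)


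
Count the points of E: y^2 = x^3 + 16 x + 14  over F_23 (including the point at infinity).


For each x in F_23, count y with y^2 = x^3 + 16 x + 14 mod 23:
  x = 1: RHS = 8, y in [10, 13]  -> 2 point(s)
  x = 2: RHS = 8, y in [10, 13]  -> 2 point(s)
  x = 4: RHS = 4, y in [2, 21]  -> 2 point(s)
  x = 5: RHS = 12, y in [9, 14]  -> 2 point(s)
  x = 6: RHS = 4, y in [2, 21]  -> 2 point(s)
  x = 7: RHS = 9, y in [3, 20]  -> 2 point(s)
  x = 9: RHS = 13, y in [6, 17]  -> 2 point(s)
  x = 10: RHS = 1, y in [1, 22]  -> 2 point(s)
  x = 11: RHS = 3, y in [7, 16]  -> 2 point(s)
  x = 12: RHS = 2, y in [5, 18]  -> 2 point(s)
  x = 13: RHS = 4, y in [2, 21]  -> 2 point(s)
  x = 15: RHS = 18, y in [8, 15]  -> 2 point(s)
  x = 17: RHS = 1, y in [1, 22]  -> 2 point(s)
  x = 18: RHS = 16, y in [4, 19]  -> 2 point(s)
  x = 19: RHS = 1, y in [1, 22]  -> 2 point(s)
  x = 20: RHS = 8, y in [10, 13]  -> 2 point(s)
Affine points: 32. Add the point at infinity: total = 33.

#E(F_23) = 33


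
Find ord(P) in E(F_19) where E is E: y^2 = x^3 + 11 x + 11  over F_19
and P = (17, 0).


Compute successive multiples of P until we hit O:
  1P = (17, 0)
  2P = O

ord(P) = 2


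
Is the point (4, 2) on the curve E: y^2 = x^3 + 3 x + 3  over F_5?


Check whether y^2 = x^3 + 3 x + 3 (mod 5) for (x, y) = (4, 2).
LHS: y^2 = 2^2 mod 5 = 4
RHS: x^3 + 3 x + 3 = 4^3 + 3*4 + 3 mod 5 = 4
LHS = RHS

Yes, on the curve


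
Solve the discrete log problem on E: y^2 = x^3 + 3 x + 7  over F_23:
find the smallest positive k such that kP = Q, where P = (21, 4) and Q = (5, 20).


Enumerate multiples of P until we hit Q = (5, 20):
  1P = (21, 4)
  2P = (5, 3)
  3P = (5, 20)
Match found at i = 3.

k = 3


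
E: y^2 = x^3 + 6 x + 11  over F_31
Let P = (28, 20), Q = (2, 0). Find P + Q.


P != Q, so use the chord formula.
s = (y2 - y1) / (x2 - x1) = (11) / (5) mod 31 = 27
x3 = s^2 - x1 - x2 mod 31 = 27^2 - 28 - 2 = 17
y3 = s (x1 - x3) - y1 mod 31 = 27 * (28 - 17) - 20 = 29

P + Q = (17, 29)


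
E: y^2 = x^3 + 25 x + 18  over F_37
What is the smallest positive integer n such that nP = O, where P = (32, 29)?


Compute successive multiples of P until we hit O:
  1P = (32, 29)
  2P = (19, 10)
  3P = (12, 23)
  4P = (9, 26)
  5P = (17, 18)
  6P = (16, 0)
  7P = (17, 19)
  8P = (9, 11)
  ... (continuing to 12P)
  12P = O

ord(P) = 12


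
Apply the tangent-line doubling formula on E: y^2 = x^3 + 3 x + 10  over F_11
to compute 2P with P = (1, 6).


Doubling: s = (3 x1^2 + a) / (2 y1)
s = (3*1^2 + 3) / (2*6) mod 11 = 6
x3 = s^2 - 2 x1 mod 11 = 6^2 - 2*1 = 1
y3 = s (x1 - x3) - y1 mod 11 = 6 * (1 - 1) - 6 = 5

2P = (1, 5)


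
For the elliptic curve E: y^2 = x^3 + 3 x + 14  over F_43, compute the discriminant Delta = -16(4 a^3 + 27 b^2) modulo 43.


4 a^3 + 27 b^2 = 4*3^3 + 27*14^2 = 108 + 5292 = 5400
Delta = -16 * (5400) = -86400
Delta mod 43 = 30

Delta = 30 (mod 43)


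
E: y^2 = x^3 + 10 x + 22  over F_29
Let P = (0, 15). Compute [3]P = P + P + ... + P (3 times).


k = 3 = 11_2 (binary, LSB first: 11)
Double-and-add from P = (0, 15):
  bit 0 = 1: acc = O + (0, 15) = (0, 15)
  bit 1 = 1: acc = (0, 15) + (13, 0) = (0, 14)

3P = (0, 14)


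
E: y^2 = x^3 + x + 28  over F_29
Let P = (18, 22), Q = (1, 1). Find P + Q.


P != Q, so use the chord formula.
s = (y2 - y1) / (x2 - x1) = (8) / (12) mod 29 = 20
x3 = s^2 - x1 - x2 mod 29 = 20^2 - 18 - 1 = 4
y3 = s (x1 - x3) - y1 mod 29 = 20 * (18 - 4) - 22 = 26

P + Q = (4, 26)


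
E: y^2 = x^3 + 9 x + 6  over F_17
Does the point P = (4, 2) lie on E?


Check whether y^2 = x^3 + 9 x + 6 (mod 17) for (x, y) = (4, 2).
LHS: y^2 = 2^2 mod 17 = 4
RHS: x^3 + 9 x + 6 = 4^3 + 9*4 + 6 mod 17 = 4
LHS = RHS

Yes, on the curve


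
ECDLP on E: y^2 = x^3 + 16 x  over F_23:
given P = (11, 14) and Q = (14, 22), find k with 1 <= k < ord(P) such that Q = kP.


Enumerate multiples of P until we hit Q = (14, 22):
  1P = (11, 14)
  2P = (4, 6)
  3P = (14, 22)
Match found at i = 3.

k = 3


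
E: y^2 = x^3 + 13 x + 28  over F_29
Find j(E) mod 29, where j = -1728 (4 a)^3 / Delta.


Delta = -16(4 a^3 + 27 b^2) mod 29 = 16
-1728 * (4 a)^3 = -1728 * (4*13)^3 mod 29 = 18
j = 18 * 16^(-1) mod 29 = 12

j = 12 (mod 29)


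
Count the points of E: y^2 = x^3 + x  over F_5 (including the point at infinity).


For each x in F_5, count y with y^2 = x^3 + 1 x + 0 mod 5:
  x = 0: RHS = 0, y in [0]  -> 1 point(s)
  x = 2: RHS = 0, y in [0]  -> 1 point(s)
  x = 3: RHS = 0, y in [0]  -> 1 point(s)
Affine points: 3. Add the point at infinity: total = 4.

#E(F_5) = 4


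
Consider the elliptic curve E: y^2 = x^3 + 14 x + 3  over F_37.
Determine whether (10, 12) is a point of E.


Check whether y^2 = x^3 + 14 x + 3 (mod 37) for (x, y) = (10, 12).
LHS: y^2 = 12^2 mod 37 = 33
RHS: x^3 + 14 x + 3 = 10^3 + 14*10 + 3 mod 37 = 33
LHS = RHS

Yes, on the curve


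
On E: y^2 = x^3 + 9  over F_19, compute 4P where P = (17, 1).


k = 4 = 100_2 (binary, LSB first: 001)
Double-and-add from P = (17, 1):
  bit 0 = 0: acc unchanged = O
  bit 1 = 0: acc unchanged = O
  bit 2 = 1: acc = O + (16, 1) = (16, 1)

4P = (16, 1)


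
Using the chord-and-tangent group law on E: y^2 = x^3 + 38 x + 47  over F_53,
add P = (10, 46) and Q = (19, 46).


P != Q, so use the chord formula.
s = (y2 - y1) / (x2 - x1) = (0) / (9) mod 53 = 0
x3 = s^2 - x1 - x2 mod 53 = 0^2 - 10 - 19 = 24
y3 = s (x1 - x3) - y1 mod 53 = 0 * (10 - 24) - 46 = 7

P + Q = (24, 7)


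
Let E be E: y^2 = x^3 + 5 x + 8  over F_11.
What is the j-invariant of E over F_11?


Delta = -16(4 a^3 + 27 b^2) mod 11 = 3
-1728 * (4 a)^3 = -1728 * (4*5)^3 mod 11 = 8
j = 8 * 3^(-1) mod 11 = 10

j = 10 (mod 11)


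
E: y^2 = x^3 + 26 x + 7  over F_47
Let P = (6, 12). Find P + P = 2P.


Doubling: s = (3 x1^2 + a) / (2 y1)
s = (3*6^2 + 26) / (2*12) mod 47 = 33
x3 = s^2 - 2 x1 mod 47 = 33^2 - 2*6 = 43
y3 = s (x1 - x3) - y1 mod 47 = 33 * (6 - 43) - 12 = 36

2P = (43, 36)


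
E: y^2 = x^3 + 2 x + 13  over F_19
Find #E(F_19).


For each x in F_19, count y with y^2 = x^3 + 2 x + 13 mod 19:
  x = 1: RHS = 16, y in [4, 15]  -> 2 point(s)
  x = 2: RHS = 6, y in [5, 14]  -> 2 point(s)
  x = 4: RHS = 9, y in [3, 16]  -> 2 point(s)
  x = 7: RHS = 9, y in [3, 16]  -> 2 point(s)
  x = 8: RHS = 9, y in [3, 16]  -> 2 point(s)
  x = 9: RHS = 0, y in [0]  -> 1 point(s)
  x = 10: RHS = 7, y in [8, 11]  -> 2 point(s)
  x = 11: RHS = 17, y in [6, 13]  -> 2 point(s)
  x = 12: RHS = 17, y in [6, 13]  -> 2 point(s)
  x = 14: RHS = 11, y in [7, 12]  -> 2 point(s)
  x = 15: RHS = 17, y in [6, 13]  -> 2 point(s)
  x = 17: RHS = 1, y in [1, 18]  -> 2 point(s)
Affine points: 23. Add the point at infinity: total = 24.

#E(F_19) = 24


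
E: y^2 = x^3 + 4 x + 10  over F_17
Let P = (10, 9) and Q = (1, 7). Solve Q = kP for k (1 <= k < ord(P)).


Enumerate multiples of P until we hit Q = (1, 7):
  1P = (10, 9)
  2P = (1, 7)
Match found at i = 2.

k = 2


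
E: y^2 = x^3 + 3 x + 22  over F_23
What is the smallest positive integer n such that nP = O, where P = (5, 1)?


Compute successive multiples of P until we hit O:
  1P = (5, 1)
  2P = (16, 7)
  3P = (8, 12)
  4P = (3, 14)
  5P = (17, 8)
  6P = (13, 2)
  7P = (14, 18)
  8P = (7, 8)
  ... (continuing to 33P)
  33P = O

ord(P) = 33


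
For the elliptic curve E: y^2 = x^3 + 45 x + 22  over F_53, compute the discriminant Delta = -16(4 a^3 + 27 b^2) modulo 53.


4 a^3 + 27 b^2 = 4*45^3 + 27*22^2 = 364500 + 13068 = 377568
Delta = -16 * (377568) = -6041088
Delta mod 53 = 11

Delta = 11 (mod 53)


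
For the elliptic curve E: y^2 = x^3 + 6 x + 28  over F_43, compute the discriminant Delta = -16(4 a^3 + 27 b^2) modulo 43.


4 a^3 + 27 b^2 = 4*6^3 + 27*28^2 = 864 + 21168 = 22032
Delta = -16 * (22032) = -352512
Delta mod 43 = 2

Delta = 2 (mod 43)


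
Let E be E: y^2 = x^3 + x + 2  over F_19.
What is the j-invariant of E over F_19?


Delta = -16(4 a^3 + 27 b^2) mod 19 = 13
-1728 * (4 a)^3 = -1728 * (4*1)^3 mod 19 = 7
j = 7 * 13^(-1) mod 19 = 2

j = 2 (mod 19)


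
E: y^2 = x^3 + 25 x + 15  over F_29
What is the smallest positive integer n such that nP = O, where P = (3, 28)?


Compute successive multiples of P until we hit O:
  1P = (3, 28)
  2P = (3, 1)
  3P = O

ord(P) = 3


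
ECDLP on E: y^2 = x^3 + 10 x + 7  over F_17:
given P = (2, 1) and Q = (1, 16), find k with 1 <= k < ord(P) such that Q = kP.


Enumerate multiples of P until we hit Q = (1, 16):
  1P = (2, 1)
  2P = (15, 9)
  3P = (4, 3)
  4P = (12, 6)
  5P = (16, 9)
  6P = (8, 15)
  7P = (3, 8)
  8P = (10, 11)
  9P = (14, 1)
  10P = (1, 16)
Match found at i = 10.

k = 10


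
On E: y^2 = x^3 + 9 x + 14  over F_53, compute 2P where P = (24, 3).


Doubling: s = (3 x1^2 + a) / (2 y1)
s = (3*24^2 + 9) / (2*3) mod 53 = 51
x3 = s^2 - 2 x1 mod 53 = 51^2 - 2*24 = 9
y3 = s (x1 - x3) - y1 mod 53 = 51 * (24 - 9) - 3 = 20

2P = (9, 20)


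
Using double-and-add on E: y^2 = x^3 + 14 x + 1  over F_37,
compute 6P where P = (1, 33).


k = 6 = 110_2 (binary, LSB first: 011)
Double-and-add from P = (1, 33):
  bit 0 = 0: acc unchanged = O
  bit 1 = 1: acc = O + (32, 19) = (32, 19)
  bit 2 = 1: acc = (32, 19) + (13, 7) = (13, 30)

6P = (13, 30)


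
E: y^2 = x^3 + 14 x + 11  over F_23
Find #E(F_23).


For each x in F_23, count y with y^2 = x^3 + 14 x + 11 mod 23:
  x = 1: RHS = 3, y in [7, 16]  -> 2 point(s)
  x = 2: RHS = 1, y in [1, 22]  -> 2 point(s)
  x = 4: RHS = 16, y in [4, 19]  -> 2 point(s)
  x = 6: RHS = 12, y in [9, 14]  -> 2 point(s)
  x = 10: RHS = 1, y in [1, 22]  -> 2 point(s)
  x = 11: RHS = 1, y in [1, 22]  -> 2 point(s)
  x = 15: RHS = 8, y in [10, 13]  -> 2 point(s)
  x = 18: RHS = 0, y in [0]  -> 1 point(s)
  x = 19: RHS = 6, y in [11, 12]  -> 2 point(s)
Affine points: 17. Add the point at infinity: total = 18.

#E(F_23) = 18


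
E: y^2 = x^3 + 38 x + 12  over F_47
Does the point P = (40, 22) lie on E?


Check whether y^2 = x^3 + 38 x + 12 (mod 47) for (x, y) = (40, 22).
LHS: y^2 = 22^2 mod 47 = 14
RHS: x^3 + 38 x + 12 = 40^3 + 38*40 + 12 mod 47 = 14
LHS = RHS

Yes, on the curve


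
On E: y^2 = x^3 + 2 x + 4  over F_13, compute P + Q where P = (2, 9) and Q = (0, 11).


P != Q, so use the chord formula.
s = (y2 - y1) / (x2 - x1) = (2) / (11) mod 13 = 12
x3 = s^2 - x1 - x2 mod 13 = 12^2 - 2 - 0 = 12
y3 = s (x1 - x3) - y1 mod 13 = 12 * (2 - 12) - 9 = 1

P + Q = (12, 1)


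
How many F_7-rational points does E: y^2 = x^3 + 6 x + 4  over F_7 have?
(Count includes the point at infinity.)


For each x in F_7, count y with y^2 = x^3 + 6 x + 4 mod 7:
  x = 0: RHS = 4, y in [2, 5]  -> 2 point(s)
  x = 1: RHS = 4, y in [2, 5]  -> 2 point(s)
  x = 3: RHS = 0, y in [0]  -> 1 point(s)
  x = 4: RHS = 1, y in [1, 6]  -> 2 point(s)
  x = 6: RHS = 4, y in [2, 5]  -> 2 point(s)
Affine points: 9. Add the point at infinity: total = 10.

#E(F_7) = 10


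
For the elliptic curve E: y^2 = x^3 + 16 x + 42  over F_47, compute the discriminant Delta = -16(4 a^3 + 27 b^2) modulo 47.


4 a^3 + 27 b^2 = 4*16^3 + 27*42^2 = 16384 + 47628 = 64012
Delta = -16 * (64012) = -1024192
Delta mod 47 = 32

Delta = 32 (mod 47)


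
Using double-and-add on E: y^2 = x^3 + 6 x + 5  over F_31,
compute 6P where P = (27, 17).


k = 6 = 110_2 (binary, LSB first: 011)
Double-and-add from P = (27, 17):
  bit 0 = 0: acc unchanged = O
  bit 1 = 1: acc = O + (22, 11) = (22, 11)
  bit 2 = 1: acc = (22, 11) + (5, 25) = (5, 6)

6P = (5, 6)


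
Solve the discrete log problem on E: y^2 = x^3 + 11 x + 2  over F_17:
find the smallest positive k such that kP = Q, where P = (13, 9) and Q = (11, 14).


Enumerate multiples of P until we hit Q = (11, 14):
  1P = (13, 9)
  2P = (4, 12)
  3P = (2, 10)
  4P = (11, 14)
Match found at i = 4.

k = 4


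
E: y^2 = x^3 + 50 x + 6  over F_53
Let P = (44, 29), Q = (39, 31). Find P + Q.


P != Q, so use the chord formula.
s = (y2 - y1) / (x2 - x1) = (2) / (48) mod 53 = 42
x3 = s^2 - x1 - x2 mod 53 = 42^2 - 44 - 39 = 38
y3 = s (x1 - x3) - y1 mod 53 = 42 * (44 - 38) - 29 = 11

P + Q = (38, 11)


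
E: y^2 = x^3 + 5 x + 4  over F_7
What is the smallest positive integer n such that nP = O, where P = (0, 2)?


Compute successive multiples of P until we hit O:
  1P = (0, 2)
  2P = (2, 6)
  3P = (2, 1)
  4P = (0, 5)
  5P = O

ord(P) = 5


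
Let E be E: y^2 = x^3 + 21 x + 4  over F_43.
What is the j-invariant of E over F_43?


Delta = -16(4 a^3 + 27 b^2) mod 43 = 19
-1728 * (4 a)^3 = -1728 * (4*21)^3 mod 43 = 21
j = 21 * 19^(-1) mod 43 = 26

j = 26 (mod 43)


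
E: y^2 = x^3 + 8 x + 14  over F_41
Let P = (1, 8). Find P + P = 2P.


Doubling: s = (3 x1^2 + a) / (2 y1)
s = (3*1^2 + 8) / (2*8) mod 41 = 34
x3 = s^2 - 2 x1 mod 41 = 34^2 - 2*1 = 6
y3 = s (x1 - x3) - y1 mod 41 = 34 * (1 - 6) - 8 = 27

2P = (6, 27)


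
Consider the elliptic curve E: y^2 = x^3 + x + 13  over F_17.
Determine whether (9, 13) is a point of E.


Check whether y^2 = x^3 + 1 x + 13 (mod 17) for (x, y) = (9, 13).
LHS: y^2 = 13^2 mod 17 = 16
RHS: x^3 + 1 x + 13 = 9^3 + 1*9 + 13 mod 17 = 3
LHS != RHS

No, not on the curve


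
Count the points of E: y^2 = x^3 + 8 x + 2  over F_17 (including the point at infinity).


For each x in F_17, count y with y^2 = x^3 + 8 x + 2 mod 17:
  x = 0: RHS = 2, y in [6, 11]  -> 2 point(s)
  x = 2: RHS = 9, y in [3, 14]  -> 2 point(s)
  x = 3: RHS = 2, y in [6, 11]  -> 2 point(s)
  x = 4: RHS = 13, y in [8, 9]  -> 2 point(s)
  x = 8: RHS = 0, y in [0]  -> 1 point(s)
  x = 9: RHS = 4, y in [2, 15]  -> 2 point(s)
  x = 13: RHS = 8, y in [5, 12]  -> 2 point(s)
  x = 14: RHS = 2, y in [6, 11]  -> 2 point(s)
Affine points: 15. Add the point at infinity: total = 16.

#E(F_17) = 16


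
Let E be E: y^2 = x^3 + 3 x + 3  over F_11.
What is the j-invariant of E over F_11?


Delta = -16(4 a^3 + 27 b^2) mod 11 = 5
-1728 * (4 a)^3 = -1728 * (4*3)^3 mod 11 = 10
j = 10 * 5^(-1) mod 11 = 2

j = 2 (mod 11)


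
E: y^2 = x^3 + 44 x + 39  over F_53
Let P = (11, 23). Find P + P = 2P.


Doubling: s = (3 x1^2 + a) / (2 y1)
s = (3*11^2 + 44) / (2*23) mod 53 = 10
x3 = s^2 - 2 x1 mod 53 = 10^2 - 2*11 = 25
y3 = s (x1 - x3) - y1 mod 53 = 10 * (11 - 25) - 23 = 49

2P = (25, 49)


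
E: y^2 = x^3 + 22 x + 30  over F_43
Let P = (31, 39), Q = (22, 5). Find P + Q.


P != Q, so use the chord formula.
s = (y2 - y1) / (x2 - x1) = (9) / (34) mod 43 = 42
x3 = s^2 - x1 - x2 mod 43 = 42^2 - 31 - 22 = 34
y3 = s (x1 - x3) - y1 mod 43 = 42 * (31 - 34) - 39 = 7

P + Q = (34, 7)


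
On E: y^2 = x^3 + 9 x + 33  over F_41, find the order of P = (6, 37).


Compute successive multiples of P until we hit O:
  1P = (6, 37)
  2P = (27, 19)
  3P = (33, 33)
  4P = (23, 5)
  5P = (32, 24)
  6P = (34, 18)
  7P = (24, 25)
  8P = (16, 38)
  ... (continuing to 54P)
  54P = O

ord(P) = 54


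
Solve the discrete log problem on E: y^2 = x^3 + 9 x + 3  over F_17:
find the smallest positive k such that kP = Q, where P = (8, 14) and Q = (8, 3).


Enumerate multiples of P until we hit Q = (8, 3):
  1P = (8, 14)
  2P = (14, 0)
  3P = (8, 3)
Match found at i = 3.

k = 3


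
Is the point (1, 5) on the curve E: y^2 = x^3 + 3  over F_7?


Check whether y^2 = x^3 + 0 x + 3 (mod 7) for (x, y) = (1, 5).
LHS: y^2 = 5^2 mod 7 = 4
RHS: x^3 + 0 x + 3 = 1^3 + 0*1 + 3 mod 7 = 4
LHS = RHS

Yes, on the curve


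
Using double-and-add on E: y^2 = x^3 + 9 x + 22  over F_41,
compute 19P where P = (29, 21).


k = 19 = 10011_2 (binary, LSB first: 11001)
Double-and-add from P = (29, 21):
  bit 0 = 1: acc = O + (29, 21) = (29, 21)
  bit 1 = 1: acc = (29, 21) + (1, 27) = (10, 13)
  bit 2 = 0: acc unchanged = (10, 13)
  bit 3 = 0: acc unchanged = (10, 13)
  bit 4 = 1: acc = (10, 13) + (21, 40) = (35, 30)

19P = (35, 30)


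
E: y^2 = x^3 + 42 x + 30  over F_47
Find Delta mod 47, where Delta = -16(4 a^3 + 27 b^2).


4 a^3 + 27 b^2 = 4*42^3 + 27*30^2 = 296352 + 24300 = 320652
Delta = -16 * (320652) = -5130432
Delta mod 47 = 41

Delta = 41 (mod 47)


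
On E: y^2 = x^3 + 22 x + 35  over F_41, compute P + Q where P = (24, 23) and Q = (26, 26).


P != Q, so use the chord formula.
s = (y2 - y1) / (x2 - x1) = (3) / (2) mod 41 = 22
x3 = s^2 - x1 - x2 mod 41 = 22^2 - 24 - 26 = 24
y3 = s (x1 - x3) - y1 mod 41 = 22 * (24 - 24) - 23 = 18

P + Q = (24, 18)


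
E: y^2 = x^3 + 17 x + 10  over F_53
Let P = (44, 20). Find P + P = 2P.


Doubling: s = (3 x1^2 + a) / (2 y1)
s = (3*44^2 + 17) / (2*20) mod 53 = 33
x3 = s^2 - 2 x1 mod 53 = 33^2 - 2*44 = 47
y3 = s (x1 - x3) - y1 mod 53 = 33 * (44 - 47) - 20 = 40

2P = (47, 40)


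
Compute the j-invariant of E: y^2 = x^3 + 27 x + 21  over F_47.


Delta = -16(4 a^3 + 27 b^2) mod 47 = 8
-1728 * (4 a)^3 = -1728 * (4*27)^3 mod 47 = 10
j = 10 * 8^(-1) mod 47 = 13

j = 13 (mod 47)


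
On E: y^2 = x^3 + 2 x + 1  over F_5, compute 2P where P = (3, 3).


k = 2 = 10_2 (binary, LSB first: 01)
Double-and-add from P = (3, 3):
  bit 0 = 0: acc unchanged = O
  bit 1 = 1: acc = O + (0, 4) = (0, 4)

2P = (0, 4)


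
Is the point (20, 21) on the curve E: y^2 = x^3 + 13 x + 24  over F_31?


Check whether y^2 = x^3 + 13 x + 24 (mod 31) for (x, y) = (20, 21).
LHS: y^2 = 21^2 mod 31 = 7
RHS: x^3 + 13 x + 24 = 20^3 + 13*20 + 24 mod 31 = 7
LHS = RHS

Yes, on the curve


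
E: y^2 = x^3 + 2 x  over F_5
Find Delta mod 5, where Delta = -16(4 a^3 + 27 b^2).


4 a^3 + 27 b^2 = 4*2^3 + 27*0^2 = 32 + 0 = 32
Delta = -16 * (32) = -512
Delta mod 5 = 3

Delta = 3 (mod 5)


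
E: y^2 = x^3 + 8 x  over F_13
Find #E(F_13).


For each x in F_13, count y with y^2 = x^3 + 8 x + 0 mod 13:
  x = 0: RHS = 0, y in [0]  -> 1 point(s)
  x = 1: RHS = 9, y in [3, 10]  -> 2 point(s)
  x = 3: RHS = 12, y in [5, 8]  -> 2 point(s)
  x = 5: RHS = 9, y in [3, 10]  -> 2 point(s)
  x = 6: RHS = 4, y in [2, 11]  -> 2 point(s)
  x = 7: RHS = 9, y in [3, 10]  -> 2 point(s)
  x = 8: RHS = 4, y in [2, 11]  -> 2 point(s)
  x = 10: RHS = 1, y in [1, 12]  -> 2 point(s)
  x = 12: RHS = 4, y in [2, 11]  -> 2 point(s)
Affine points: 17. Add the point at infinity: total = 18.

#E(F_13) = 18


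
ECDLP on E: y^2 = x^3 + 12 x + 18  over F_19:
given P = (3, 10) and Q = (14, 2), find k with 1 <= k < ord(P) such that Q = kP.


Enumerate multiples of P until we hit Q = (14, 2):
  1P = (3, 10)
  2P = (14, 17)
  3P = (9, 0)
  4P = (14, 2)
Match found at i = 4.

k = 4


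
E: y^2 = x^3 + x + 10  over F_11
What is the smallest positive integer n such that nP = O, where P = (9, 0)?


Compute successive multiples of P until we hit O:
  1P = (9, 0)
  2P = O

ord(P) = 2


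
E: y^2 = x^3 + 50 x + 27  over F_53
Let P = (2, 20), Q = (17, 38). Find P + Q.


P != Q, so use the chord formula.
s = (y2 - y1) / (x2 - x1) = (18) / (15) mod 53 = 33
x3 = s^2 - x1 - x2 mod 53 = 33^2 - 2 - 17 = 10
y3 = s (x1 - x3) - y1 mod 53 = 33 * (2 - 10) - 20 = 34

P + Q = (10, 34)


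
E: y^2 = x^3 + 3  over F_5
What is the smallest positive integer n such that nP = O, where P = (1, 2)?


Compute successive multiples of P until we hit O:
  1P = (1, 2)
  2P = (2, 1)
  3P = (3, 0)
  4P = (2, 4)
  5P = (1, 3)
  6P = O

ord(P) = 6


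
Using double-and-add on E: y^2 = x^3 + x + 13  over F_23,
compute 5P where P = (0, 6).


k = 5 = 101_2 (binary, LSB first: 101)
Double-and-add from P = (0, 6):
  bit 0 = 1: acc = O + (0, 6) = (0, 6)
  bit 1 = 0: acc unchanged = (0, 6)
  bit 2 = 1: acc = (0, 6) + (8, 21) = (16, 10)

5P = (16, 10)


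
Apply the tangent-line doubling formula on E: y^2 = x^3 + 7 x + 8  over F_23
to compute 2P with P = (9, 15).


Doubling: s = (3 x1^2 + a) / (2 y1)
s = (3*9^2 + 7) / (2*15) mod 23 = 16
x3 = s^2 - 2 x1 mod 23 = 16^2 - 2*9 = 8
y3 = s (x1 - x3) - y1 mod 23 = 16 * (9 - 8) - 15 = 1

2P = (8, 1)


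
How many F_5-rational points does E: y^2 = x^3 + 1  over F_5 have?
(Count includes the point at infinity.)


For each x in F_5, count y with y^2 = x^3 + 0 x + 1 mod 5:
  x = 0: RHS = 1, y in [1, 4]  -> 2 point(s)
  x = 2: RHS = 4, y in [2, 3]  -> 2 point(s)
  x = 4: RHS = 0, y in [0]  -> 1 point(s)
Affine points: 5. Add the point at infinity: total = 6.

#E(F_5) = 6


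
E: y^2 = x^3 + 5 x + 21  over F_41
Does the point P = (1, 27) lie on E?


Check whether y^2 = x^3 + 5 x + 21 (mod 41) for (x, y) = (1, 27).
LHS: y^2 = 27^2 mod 41 = 32
RHS: x^3 + 5 x + 21 = 1^3 + 5*1 + 21 mod 41 = 27
LHS != RHS

No, not on the curve


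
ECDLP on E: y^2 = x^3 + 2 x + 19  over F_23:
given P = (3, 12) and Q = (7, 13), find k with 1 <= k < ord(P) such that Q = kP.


Enumerate multiples of P until we hit Q = (7, 13):
  1P = (3, 12)
  2P = (7, 10)
  3P = (19, 19)
  4P = (2, 10)
  5P = (22, 19)
  6P = (14, 13)
  7P = (10, 2)
  8P = (5, 4)
  9P = (8, 8)
  10P = (20, 20)
  11P = (12, 0)
  12P = (20, 3)
  13P = (8, 15)
  14P = (5, 19)
  15P = (10, 21)
  16P = (14, 10)
  17P = (22, 4)
  18P = (2, 13)
  19P = (19, 4)
  20P = (7, 13)
Match found at i = 20.

k = 20


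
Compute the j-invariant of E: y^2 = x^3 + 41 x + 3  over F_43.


Delta = -16(4 a^3 + 27 b^2) mod 43 = 21
-1728 * (4 a)^3 = -1728 * (4*41)^3 mod 43 = 11
j = 11 * 21^(-1) mod 43 = 21

j = 21 (mod 43)


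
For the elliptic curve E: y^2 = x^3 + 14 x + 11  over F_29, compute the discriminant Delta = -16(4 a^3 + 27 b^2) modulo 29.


4 a^3 + 27 b^2 = 4*14^3 + 27*11^2 = 10976 + 3267 = 14243
Delta = -16 * (14243) = -227888
Delta mod 29 = 23

Delta = 23 (mod 29)


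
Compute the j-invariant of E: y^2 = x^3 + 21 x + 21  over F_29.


Delta = -16(4 a^3 + 27 b^2) mod 29 = 16
-1728 * (4 a)^3 = -1728 * (4*21)^3 mod 29 = 24
j = 24 * 16^(-1) mod 29 = 16

j = 16 (mod 29)


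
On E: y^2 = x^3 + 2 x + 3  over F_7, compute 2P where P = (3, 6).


Doubling: s = (3 x1^2 + a) / (2 y1)
s = (3*3^2 + 2) / (2*6) mod 7 = 3
x3 = s^2 - 2 x1 mod 7 = 3^2 - 2*3 = 3
y3 = s (x1 - x3) - y1 mod 7 = 3 * (3 - 3) - 6 = 1

2P = (3, 1)


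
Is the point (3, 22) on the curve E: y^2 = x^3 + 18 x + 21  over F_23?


Check whether y^2 = x^3 + 18 x + 21 (mod 23) for (x, y) = (3, 22).
LHS: y^2 = 22^2 mod 23 = 1
RHS: x^3 + 18 x + 21 = 3^3 + 18*3 + 21 mod 23 = 10
LHS != RHS

No, not on the curve


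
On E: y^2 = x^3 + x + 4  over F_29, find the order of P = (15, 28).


Compute successive multiples of P until we hit O:
  1P = (15, 28)
  2P = (12, 2)
  3P = (3, 18)
  4P = (27, 20)
  5P = (10, 17)
  6P = (10, 12)
  7P = (27, 9)
  8P = (3, 11)
  ... (continuing to 11P)
  11P = O

ord(P) = 11


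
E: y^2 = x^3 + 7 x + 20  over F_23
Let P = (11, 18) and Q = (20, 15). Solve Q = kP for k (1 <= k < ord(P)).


Enumerate multiples of P until we hit Q = (20, 15):
  1P = (11, 18)
  2P = (13, 10)
  3P = (15, 21)
  4P = (22, 14)
  5P = (8, 6)
  6P = (20, 15)
Match found at i = 6.

k = 6


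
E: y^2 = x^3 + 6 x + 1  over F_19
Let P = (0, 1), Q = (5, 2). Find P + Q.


P != Q, so use the chord formula.
s = (y2 - y1) / (x2 - x1) = (1) / (5) mod 19 = 4
x3 = s^2 - x1 - x2 mod 19 = 4^2 - 0 - 5 = 11
y3 = s (x1 - x3) - y1 mod 19 = 4 * (0 - 11) - 1 = 12

P + Q = (11, 12)


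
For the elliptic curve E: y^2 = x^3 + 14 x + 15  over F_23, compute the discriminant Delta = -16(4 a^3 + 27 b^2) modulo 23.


4 a^3 + 27 b^2 = 4*14^3 + 27*15^2 = 10976 + 6075 = 17051
Delta = -16 * (17051) = -272816
Delta mod 23 = 10

Delta = 10 (mod 23)


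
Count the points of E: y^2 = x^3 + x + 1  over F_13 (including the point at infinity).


For each x in F_13, count y with y^2 = x^3 + 1 x + 1 mod 13:
  x = 0: RHS = 1, y in [1, 12]  -> 2 point(s)
  x = 1: RHS = 3, y in [4, 9]  -> 2 point(s)
  x = 4: RHS = 4, y in [2, 11]  -> 2 point(s)
  x = 5: RHS = 1, y in [1, 12]  -> 2 point(s)
  x = 7: RHS = 0, y in [0]  -> 1 point(s)
  x = 8: RHS = 1, y in [1, 12]  -> 2 point(s)
  x = 10: RHS = 10, y in [6, 7]  -> 2 point(s)
  x = 11: RHS = 4, y in [2, 11]  -> 2 point(s)
  x = 12: RHS = 12, y in [5, 8]  -> 2 point(s)
Affine points: 17. Add the point at infinity: total = 18.

#E(F_13) = 18


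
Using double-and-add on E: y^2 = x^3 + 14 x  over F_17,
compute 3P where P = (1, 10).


k = 3 = 11_2 (binary, LSB first: 11)
Double-and-add from P = (1, 10):
  bit 0 = 1: acc = O + (1, 10) = (1, 10)
  bit 1 = 1: acc = (1, 10) + (15, 7) = (2, 6)

3P = (2, 6)


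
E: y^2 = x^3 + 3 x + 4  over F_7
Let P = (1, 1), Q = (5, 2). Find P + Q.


P != Q, so use the chord formula.
s = (y2 - y1) / (x2 - x1) = (1) / (4) mod 7 = 2
x3 = s^2 - x1 - x2 mod 7 = 2^2 - 1 - 5 = 5
y3 = s (x1 - x3) - y1 mod 7 = 2 * (1 - 5) - 1 = 5

P + Q = (5, 5)


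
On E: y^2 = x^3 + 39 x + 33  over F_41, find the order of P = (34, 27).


Compute successive multiples of P until we hit O:
  1P = (34, 27)
  2P = (37, 31)
  3P = (31, 18)
  4P = (26, 38)
  5P = (13, 21)
  6P = (15, 37)
  7P = (0, 22)
  8P = (5, 5)
  ... (continuing to 22P)
  22P = O

ord(P) = 22


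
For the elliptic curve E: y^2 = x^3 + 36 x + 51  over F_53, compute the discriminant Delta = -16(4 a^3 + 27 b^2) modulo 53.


4 a^3 + 27 b^2 = 4*36^3 + 27*51^2 = 186624 + 70227 = 256851
Delta = -16 * (256851) = -4109616
Delta mod 53 = 4

Delta = 4 (mod 53)


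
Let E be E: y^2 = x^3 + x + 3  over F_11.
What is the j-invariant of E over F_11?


Delta = -16(4 a^3 + 27 b^2) mod 11 = 8
-1728 * (4 a)^3 = -1728 * (4*1)^3 mod 11 = 2
j = 2 * 8^(-1) mod 11 = 3

j = 3 (mod 11)


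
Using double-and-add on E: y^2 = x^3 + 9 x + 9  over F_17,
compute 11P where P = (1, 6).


k = 11 = 1011_2 (binary, LSB first: 1101)
Double-and-add from P = (1, 6):
  bit 0 = 1: acc = O + (1, 6) = (1, 6)
  bit 1 = 1: acc = (1, 6) + (16, 13) = (8, 10)
  bit 2 = 0: acc unchanged = (8, 10)
  bit 3 = 1: acc = (8, 10) + (15, 0) = (12, 3)

11P = (12, 3)


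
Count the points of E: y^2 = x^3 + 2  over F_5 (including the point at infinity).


For each x in F_5, count y with y^2 = x^3 + 0 x + 2 mod 5:
  x = 2: RHS = 0, y in [0]  -> 1 point(s)
  x = 3: RHS = 4, y in [2, 3]  -> 2 point(s)
  x = 4: RHS = 1, y in [1, 4]  -> 2 point(s)
Affine points: 5. Add the point at infinity: total = 6.

#E(F_5) = 6


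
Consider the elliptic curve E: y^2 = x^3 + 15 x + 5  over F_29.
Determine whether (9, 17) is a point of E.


Check whether y^2 = x^3 + 15 x + 5 (mod 29) for (x, y) = (9, 17).
LHS: y^2 = 17^2 mod 29 = 28
RHS: x^3 + 15 x + 5 = 9^3 + 15*9 + 5 mod 29 = 28
LHS = RHS

Yes, on the curve


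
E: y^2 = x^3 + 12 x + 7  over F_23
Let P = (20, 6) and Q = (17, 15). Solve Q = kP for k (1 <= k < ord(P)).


Enumerate multiples of P until we hit Q = (17, 15):
  1P = (20, 6)
  2P = (18, 12)
  3P = (17, 8)
  4P = (12, 4)
  5P = (4, 21)
  6P = (5, 13)
  7P = (2, 4)
  8P = (3, 1)
  9P = (9, 4)
  10P = (10, 0)
  11P = (9, 19)
  12P = (3, 22)
  13P = (2, 19)
  14P = (5, 10)
  15P = (4, 2)
  16P = (12, 19)
  17P = (17, 15)
Match found at i = 17.

k = 17


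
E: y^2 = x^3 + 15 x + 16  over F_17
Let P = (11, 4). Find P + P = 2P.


Doubling: s = (3 x1^2 + a) / (2 y1)
s = (3*11^2 + 15) / (2*4) mod 17 = 9
x3 = s^2 - 2 x1 mod 17 = 9^2 - 2*11 = 8
y3 = s (x1 - x3) - y1 mod 17 = 9 * (11 - 8) - 4 = 6

2P = (8, 6)


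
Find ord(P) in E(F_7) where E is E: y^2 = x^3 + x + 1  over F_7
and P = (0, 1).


Compute successive multiples of P until we hit O:
  1P = (0, 1)
  2P = (2, 5)
  3P = (2, 2)
  4P = (0, 6)
  5P = O

ord(P) = 5


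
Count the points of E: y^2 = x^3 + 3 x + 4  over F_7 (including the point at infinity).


For each x in F_7, count y with y^2 = x^3 + 3 x + 4 mod 7:
  x = 0: RHS = 4, y in [2, 5]  -> 2 point(s)
  x = 1: RHS = 1, y in [1, 6]  -> 2 point(s)
  x = 2: RHS = 4, y in [2, 5]  -> 2 point(s)
  x = 5: RHS = 4, y in [2, 5]  -> 2 point(s)
  x = 6: RHS = 0, y in [0]  -> 1 point(s)
Affine points: 9. Add the point at infinity: total = 10.

#E(F_7) = 10


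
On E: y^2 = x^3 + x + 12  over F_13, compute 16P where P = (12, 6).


k = 16 = 10000_2 (binary, LSB first: 00001)
Double-and-add from P = (12, 6):
  bit 0 = 0: acc unchanged = O
  bit 1 = 0: acc unchanged = O
  bit 2 = 0: acc unchanged = O
  bit 3 = 0: acc unchanged = O
  bit 4 = 1: acc = O + (5, 8) = (5, 8)

16P = (5, 8)


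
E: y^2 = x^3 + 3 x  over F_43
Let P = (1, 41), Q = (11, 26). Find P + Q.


P != Q, so use the chord formula.
s = (y2 - y1) / (x2 - x1) = (28) / (10) mod 43 = 20
x3 = s^2 - x1 - x2 mod 43 = 20^2 - 1 - 11 = 1
y3 = s (x1 - x3) - y1 mod 43 = 20 * (1 - 1) - 41 = 2

P + Q = (1, 2)


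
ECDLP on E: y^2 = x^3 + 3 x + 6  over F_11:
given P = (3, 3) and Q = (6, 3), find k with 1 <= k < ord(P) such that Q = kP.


Enumerate multiples of P until we hit Q = (6, 3):
  1P = (3, 3)
  2P = (8, 5)
  3P = (5, 5)
  4P = (4, 7)
  5P = (9, 6)
  6P = (2, 3)
  7P = (6, 8)
  8P = (6, 3)
Match found at i = 8.

k = 8


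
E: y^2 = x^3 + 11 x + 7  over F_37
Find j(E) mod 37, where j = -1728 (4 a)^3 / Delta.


Delta = -16(4 a^3 + 27 b^2) mod 37 = 23
-1728 * (4 a)^3 = -1728 * (4*11)^3 mod 37 = 36
j = 36 * 23^(-1) mod 37 = 8

j = 8 (mod 37)


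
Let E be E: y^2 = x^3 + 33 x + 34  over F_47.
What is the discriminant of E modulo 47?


4 a^3 + 27 b^2 = 4*33^3 + 27*34^2 = 143748 + 31212 = 174960
Delta = -16 * (174960) = -2799360
Delta mod 47 = 7

Delta = 7 (mod 47)


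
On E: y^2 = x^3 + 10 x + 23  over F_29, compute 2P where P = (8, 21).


Doubling: s = (3 x1^2 + a) / (2 y1)
s = (3*8^2 + 10) / (2*21) mod 29 = 20
x3 = s^2 - 2 x1 mod 29 = 20^2 - 2*8 = 7
y3 = s (x1 - x3) - y1 mod 29 = 20 * (8 - 7) - 21 = 28

2P = (7, 28)


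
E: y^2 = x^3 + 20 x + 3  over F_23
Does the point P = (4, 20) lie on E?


Check whether y^2 = x^3 + 20 x + 3 (mod 23) for (x, y) = (4, 20).
LHS: y^2 = 20^2 mod 23 = 9
RHS: x^3 + 20 x + 3 = 4^3 + 20*4 + 3 mod 23 = 9
LHS = RHS

Yes, on the curve


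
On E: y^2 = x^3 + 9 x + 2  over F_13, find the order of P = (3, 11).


Compute successive multiples of P until we hit O:
  1P = (3, 11)
  2P = (10, 0)
  3P = (3, 2)
  4P = O

ord(P) = 4


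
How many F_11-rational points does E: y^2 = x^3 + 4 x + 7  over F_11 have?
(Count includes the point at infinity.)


For each x in F_11, count y with y^2 = x^3 + 4 x + 7 mod 11:
  x = 1: RHS = 1, y in [1, 10]  -> 2 point(s)
  x = 2: RHS = 1, y in [1, 10]  -> 2 point(s)
  x = 5: RHS = 9, y in [3, 8]  -> 2 point(s)
  x = 6: RHS = 5, y in [4, 7]  -> 2 point(s)
  x = 7: RHS = 4, y in [2, 9]  -> 2 point(s)
  x = 8: RHS = 1, y in [1, 10]  -> 2 point(s)
Affine points: 12. Add the point at infinity: total = 13.

#E(F_11) = 13
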